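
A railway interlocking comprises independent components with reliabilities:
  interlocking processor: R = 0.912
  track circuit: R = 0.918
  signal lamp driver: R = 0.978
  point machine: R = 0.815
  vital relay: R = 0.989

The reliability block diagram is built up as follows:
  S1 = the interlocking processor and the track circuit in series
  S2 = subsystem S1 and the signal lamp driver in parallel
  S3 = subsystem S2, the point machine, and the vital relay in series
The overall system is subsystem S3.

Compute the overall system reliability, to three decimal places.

Series (interlocking processor and track circuit): 0.91200 × 0.91800 = 0.83722
Parallel ([0.83722] and signal lamp driver): 1 − (1 − 0.83722)(1 − 0.97800) = 0.99642
Series ([0.99642], point machine, and vital relay): 0.99642 × 0.81500 × 0.98900 = 0.803

0.803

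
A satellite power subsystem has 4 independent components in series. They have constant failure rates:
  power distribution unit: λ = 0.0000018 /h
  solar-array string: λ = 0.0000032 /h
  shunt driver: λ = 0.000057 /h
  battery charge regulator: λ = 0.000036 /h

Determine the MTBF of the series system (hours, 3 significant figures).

10200

Series of exponential components: λ_sys = Σ λ_i
λ_sys = 0.0000018 + 0.0000032 + 0.000057 + 0.000036 = 9.8000e-05 /h
MTBF = 1 / λ_sys = 10200 h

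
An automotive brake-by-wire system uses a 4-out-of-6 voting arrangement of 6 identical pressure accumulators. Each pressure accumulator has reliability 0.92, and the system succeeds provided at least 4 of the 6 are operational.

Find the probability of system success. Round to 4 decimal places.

R = Σ_{i=4}^{6} C(6,i) p^i (1−p)^{6−i} with p = 0.92
C(6,4)·0.92^4·0.08^2 = 0.068774
C(6,5)·0.92^5·0.08^1 = 0.316359
C(6,6)·0.92^6·0.08^0 = 0.606355
Sum = 0.9915

0.9915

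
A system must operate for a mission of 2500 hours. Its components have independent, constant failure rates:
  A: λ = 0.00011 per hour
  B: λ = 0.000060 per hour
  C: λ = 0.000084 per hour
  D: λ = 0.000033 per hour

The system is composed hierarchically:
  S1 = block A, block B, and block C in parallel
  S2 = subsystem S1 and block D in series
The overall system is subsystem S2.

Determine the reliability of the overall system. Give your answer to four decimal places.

R(A) = exp(−0.00011 × 2500) = 0.759572
R(B) = exp(−0.000060 × 2500) = 0.860708
R(C) = exp(−0.000084 × 2500) = 0.810584
R(D) = exp(−0.000033 × 2500) = 0.920811
Parallel (A, B, and C): 1 − (1 − 0.759572)(1 − 0.860708)(1 − 0.810584) = 0.993657
Series ([0.993657] and D): 0.993657 × 0.920811 = 0.9150

0.9150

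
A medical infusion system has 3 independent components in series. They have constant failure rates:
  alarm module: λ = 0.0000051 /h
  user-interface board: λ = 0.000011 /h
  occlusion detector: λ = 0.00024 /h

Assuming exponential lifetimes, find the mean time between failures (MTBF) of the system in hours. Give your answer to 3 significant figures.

Series of exponential components: λ_sys = Σ λ_i
λ_sys = 0.0000051 + 0.000011 + 0.00024 = 2.5610e-04 /h
MTBF = 1 / λ_sys = 3900 h

3900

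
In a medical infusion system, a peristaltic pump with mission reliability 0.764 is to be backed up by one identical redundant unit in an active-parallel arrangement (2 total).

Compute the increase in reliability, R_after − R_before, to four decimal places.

0.1803

R_before = 0.764
R_after = 1 − (1 − 0.764)^2 = 0.9443
ΔR = 0.9443 − 0.764 = 0.1803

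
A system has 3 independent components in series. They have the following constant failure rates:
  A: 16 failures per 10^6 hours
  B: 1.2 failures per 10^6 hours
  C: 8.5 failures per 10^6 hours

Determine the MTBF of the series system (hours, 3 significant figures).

Series of exponential components: λ_sys = Σ λ_i
λ_sys = 0.000016 + 0.0000012 + 0.0000085 = 2.5700e-05 /h
MTBF = 1 / λ_sys = 38900 h

38900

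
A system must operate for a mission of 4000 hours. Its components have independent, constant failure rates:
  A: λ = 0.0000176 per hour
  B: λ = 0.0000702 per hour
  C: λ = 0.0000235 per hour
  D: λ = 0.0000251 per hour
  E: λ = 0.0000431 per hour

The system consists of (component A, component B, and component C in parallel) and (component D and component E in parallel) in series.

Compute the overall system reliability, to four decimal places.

R(A) = exp(−0.0000176 × 4000) = 0.932021
R(B) = exp(−0.0000702 × 4000) = 0.755179
R(C) = exp(−0.0000235 × 4000) = 0.910283
R(D) = exp(−0.0000251 × 4000) = 0.904476
R(E) = exp(−0.0000431 × 4000) = 0.841642
Parallel (A, B, and C): 1 − (1 − 0.932021)(1 − 0.755179)(1 − 0.910283) = 0.998507
Parallel (D and E): 1 − (1 − 0.904476)(1 − 0.841642) = 0.984873
Series ([0.998507] and [0.984873]): 0.998507 × 0.984873 = 0.9834

0.9834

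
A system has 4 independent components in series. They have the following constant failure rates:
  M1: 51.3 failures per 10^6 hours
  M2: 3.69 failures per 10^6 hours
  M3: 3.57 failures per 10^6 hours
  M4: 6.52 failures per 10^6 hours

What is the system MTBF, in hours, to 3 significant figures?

15400

Series of exponential components: λ_sys = Σ λ_i
λ_sys = 0.0000513 + 0.00000369 + 0.00000357 + 0.00000652 = 6.5080e-05 /h
MTBF = 1 / λ_sys = 15400 h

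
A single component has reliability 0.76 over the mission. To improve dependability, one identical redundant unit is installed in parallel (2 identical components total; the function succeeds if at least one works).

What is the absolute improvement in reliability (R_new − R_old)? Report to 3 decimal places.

0.182

R_before = 0.76
R_after = 1 − (1 − 0.76)^2 = 0.942
ΔR = 0.942 − 0.76 = 0.182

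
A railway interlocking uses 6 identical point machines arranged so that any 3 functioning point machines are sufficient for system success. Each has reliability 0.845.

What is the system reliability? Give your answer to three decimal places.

R = Σ_{i=3}^{6} C(6,i) p^i (1−p)^{6−i} with p = 0.845
C(6,3)·0.845^3·0.155^3 = 0.04494
C(6,4)·0.845^4·0.155^2 = 0.18373
C(6,5)·0.845^5·0.155^1 = 0.40065
C(6,6)·0.845^6·0.155^0 = 0.36403
Sum = 0.993

0.993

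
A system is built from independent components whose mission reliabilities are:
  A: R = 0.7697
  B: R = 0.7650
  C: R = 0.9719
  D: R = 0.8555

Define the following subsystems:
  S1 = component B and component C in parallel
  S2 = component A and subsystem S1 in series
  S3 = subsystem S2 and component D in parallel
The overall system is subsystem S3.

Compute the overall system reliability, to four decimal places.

0.9660

Parallel (B and C): 1 − (1 − 0.765000)(1 − 0.971900) = 0.993397
Series (A and [0.993397]): 0.769700 × 0.993397 = 0.764618
Parallel ([0.764618] and D): 1 − (1 − 0.764618)(1 − 0.855500) = 0.9660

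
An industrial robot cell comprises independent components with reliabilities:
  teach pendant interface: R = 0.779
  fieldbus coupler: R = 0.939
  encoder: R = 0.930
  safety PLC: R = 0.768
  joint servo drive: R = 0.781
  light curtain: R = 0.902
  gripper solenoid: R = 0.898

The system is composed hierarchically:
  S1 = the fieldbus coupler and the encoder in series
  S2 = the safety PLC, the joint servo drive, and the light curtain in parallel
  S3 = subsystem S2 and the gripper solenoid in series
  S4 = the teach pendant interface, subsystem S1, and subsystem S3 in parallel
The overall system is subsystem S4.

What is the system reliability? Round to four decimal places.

Series (fieldbus coupler and encoder): 0.939000 × 0.930000 = 0.873270
Parallel (safety PLC, joint servo drive, and light curtain): 1 − (1 − 0.768000)(1 − 0.781000)(1 − 0.902000) = 0.995021
Series ([0.995021] and gripper solenoid): 0.995021 × 0.898000 = 0.893529
Parallel (teach pendant interface, [0.873270], and [0.893529]): 1 − (1 − 0.779000)(1 − 0.873270)(1 − 0.893529) = 0.9970

0.9970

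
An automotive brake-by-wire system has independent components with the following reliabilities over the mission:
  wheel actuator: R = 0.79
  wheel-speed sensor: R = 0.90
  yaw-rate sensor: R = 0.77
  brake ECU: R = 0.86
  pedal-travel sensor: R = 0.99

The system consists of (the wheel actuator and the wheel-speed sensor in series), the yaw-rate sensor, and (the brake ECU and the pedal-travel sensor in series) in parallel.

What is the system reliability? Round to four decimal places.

0.9901

Series (wheel actuator and wheel-speed sensor): 0.790000 × 0.900000 = 0.711000
Series (brake ECU and pedal-travel sensor): 0.860000 × 0.990000 = 0.851400
Parallel ([0.711000], yaw-rate sensor, and [0.851400]): 1 − (1 − 0.711000)(1 − 0.770000)(1 − 0.851400) = 0.9901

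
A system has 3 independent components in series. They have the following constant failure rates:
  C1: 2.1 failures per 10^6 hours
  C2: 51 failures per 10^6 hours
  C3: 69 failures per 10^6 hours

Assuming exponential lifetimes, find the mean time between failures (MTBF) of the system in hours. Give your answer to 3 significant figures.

Series of exponential components: λ_sys = Σ λ_i
λ_sys = 0.0000021 + 0.000051 + 0.000069 = 1.2210e-04 /h
MTBF = 1 / λ_sys = 8190 h

8190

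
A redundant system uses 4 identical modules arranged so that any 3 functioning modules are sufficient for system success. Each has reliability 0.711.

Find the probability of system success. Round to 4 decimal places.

0.6710

R = Σ_{i=3}^{4} C(4,i) p^i (1−p)^{4−i} with p = 0.711
C(4,3)·0.711^3·0.289^1 = 0.415496
C(4,4)·0.711^4·0.289^0 = 0.255551
Sum = 0.6710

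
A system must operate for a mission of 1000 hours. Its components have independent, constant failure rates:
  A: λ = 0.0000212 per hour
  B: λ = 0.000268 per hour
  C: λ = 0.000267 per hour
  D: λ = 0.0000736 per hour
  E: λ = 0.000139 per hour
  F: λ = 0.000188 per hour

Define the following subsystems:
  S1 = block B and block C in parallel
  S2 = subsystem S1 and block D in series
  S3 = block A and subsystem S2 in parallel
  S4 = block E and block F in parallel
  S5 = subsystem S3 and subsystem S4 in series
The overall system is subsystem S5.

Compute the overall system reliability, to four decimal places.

0.9753

R(A) = exp(−0.0000212 × 1000) = 0.979023
R(B) = exp(−0.000268 × 1000) = 0.764908
R(C) = exp(−0.000267 × 1000) = 0.765673
R(D) = exp(−0.0000736 × 1000) = 0.929043
R(E) = exp(−0.000139 × 1000) = 0.870228
R(F) = exp(−0.000188 × 1000) = 0.828615
Parallel (B and C): 1 − (1 − 0.764908)(1 − 0.765673) = 0.944912
Series ([0.944912] and D): 0.944912 × 0.929043 = 0.877864
Parallel (A and [0.877864]): 1 − (1 − 0.979023)(1 − 0.877864) = 0.997438
Parallel (E and F): 1 − (1 − 0.870228)(1 − 0.828615) = 0.977759
Series ([0.997438] and [0.977759]): 0.997438 × 0.977759 = 0.9753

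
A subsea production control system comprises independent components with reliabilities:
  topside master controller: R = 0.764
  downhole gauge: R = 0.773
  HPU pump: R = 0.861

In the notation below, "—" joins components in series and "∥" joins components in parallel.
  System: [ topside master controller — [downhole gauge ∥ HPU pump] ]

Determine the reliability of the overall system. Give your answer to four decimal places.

Parallel (downhole gauge and HPU pump): 1 − (1 − 0.773000)(1 − 0.861000) = 0.968447
Series (topside master controller and [0.968447]): 0.764000 × 0.968447 = 0.7399

0.7399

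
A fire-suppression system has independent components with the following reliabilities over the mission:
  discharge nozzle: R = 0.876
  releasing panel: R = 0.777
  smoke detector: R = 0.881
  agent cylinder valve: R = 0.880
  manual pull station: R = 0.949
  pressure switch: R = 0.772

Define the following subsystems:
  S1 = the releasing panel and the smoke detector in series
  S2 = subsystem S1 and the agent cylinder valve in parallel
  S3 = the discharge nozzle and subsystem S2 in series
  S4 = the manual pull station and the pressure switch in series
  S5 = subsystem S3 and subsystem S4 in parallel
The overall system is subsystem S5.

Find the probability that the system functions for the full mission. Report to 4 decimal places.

Series (releasing panel and smoke detector): 0.777000 × 0.881000 = 0.684537
Parallel ([0.684537] and agent cylinder valve): 1 − (1 − 0.684537)(1 − 0.880000) = 0.962144
Series (discharge nozzle and [0.962144]): 0.876000 × 0.962144 = 0.842838
Series (manual pull station and pressure switch): 0.949000 × 0.772000 = 0.732628
Parallel ([0.842838] and [0.732628]): 1 − (1 − 0.842838)(1 − 0.732628) = 0.9580

0.9580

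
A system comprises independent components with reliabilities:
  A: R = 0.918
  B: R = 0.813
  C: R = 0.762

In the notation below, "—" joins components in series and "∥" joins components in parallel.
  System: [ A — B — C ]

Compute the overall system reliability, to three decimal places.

0.569

Series (A, B, and C): 0.91800 × 0.81300 × 0.76200 = 0.569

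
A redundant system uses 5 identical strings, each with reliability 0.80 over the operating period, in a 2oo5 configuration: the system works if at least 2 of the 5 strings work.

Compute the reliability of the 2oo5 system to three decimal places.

R = Σ_{i=2}^{5} C(5,i) p^i (1−p)^{5−i} with p = 0.80
C(5,2)·0.80^2·0.20^3 = 0.05120
C(5,3)·0.80^3·0.20^2 = 0.20480
C(5,4)·0.80^4·0.20^1 = 0.40960
C(5,5)·0.80^5·0.20^0 = 0.32768
Sum = 0.993

0.993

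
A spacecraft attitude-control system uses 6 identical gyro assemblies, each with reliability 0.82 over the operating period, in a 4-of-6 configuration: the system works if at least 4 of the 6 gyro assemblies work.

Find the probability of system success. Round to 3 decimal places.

R = Σ_{i=4}^{6} C(6,i) p^i (1−p)^{6−i} with p = 0.82
C(6,4)·0.82^4·0.18^2 = 0.21973
C(6,5)·0.82^5·0.18^1 = 0.40040
C(6,6)·0.82^6·0.18^0 = 0.30401
Sum = 0.924

0.924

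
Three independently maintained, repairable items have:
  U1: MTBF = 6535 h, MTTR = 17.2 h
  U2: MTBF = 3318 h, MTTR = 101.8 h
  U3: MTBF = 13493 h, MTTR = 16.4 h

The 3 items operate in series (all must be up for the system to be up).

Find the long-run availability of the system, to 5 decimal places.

A(U1) = MTBF/(MTBF+MTTR) = 6535/(6535+17.2) = 0.997375
A(U2) = MTBF/(MTBF+MTTR) = 3318/(3318+101.8) = 0.970232
A(U3) = MTBF/(MTBF+MTTR) = 13493/(13493+16.4) = 0.998786
Series availability: 0.997375 × 0.970232 × 0.998786 = 0.96651

0.96651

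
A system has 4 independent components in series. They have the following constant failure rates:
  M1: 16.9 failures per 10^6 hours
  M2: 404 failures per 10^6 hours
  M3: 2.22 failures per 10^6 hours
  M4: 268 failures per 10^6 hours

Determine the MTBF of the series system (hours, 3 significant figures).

Series of exponential components: λ_sys = Σ λ_i
λ_sys = 0.0000169 + 0.000404 + 0.00000222 + 0.000268 = 6.9112e-04 /h
MTBF = 1 / λ_sys = 1450 h

1450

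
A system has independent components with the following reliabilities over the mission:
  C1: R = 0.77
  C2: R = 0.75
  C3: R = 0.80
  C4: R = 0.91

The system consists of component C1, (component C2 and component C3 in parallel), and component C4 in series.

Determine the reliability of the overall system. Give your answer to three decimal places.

Parallel (C2 and C3): 1 − (1 − 0.75000)(1 − 0.80000) = 0.95000
Series (C1, [0.95000], and C4): 0.77000 × 0.95000 × 0.91000 = 0.666

0.666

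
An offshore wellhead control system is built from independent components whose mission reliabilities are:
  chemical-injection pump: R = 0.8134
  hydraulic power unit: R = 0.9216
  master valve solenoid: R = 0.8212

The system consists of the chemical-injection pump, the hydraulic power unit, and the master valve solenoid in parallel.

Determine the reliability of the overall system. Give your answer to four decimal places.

0.9974

Parallel (chemical-injection pump, hydraulic power unit, and master valve solenoid): 1 − (1 − 0.813400)(1 − 0.921600)(1 − 0.821200) = 0.9974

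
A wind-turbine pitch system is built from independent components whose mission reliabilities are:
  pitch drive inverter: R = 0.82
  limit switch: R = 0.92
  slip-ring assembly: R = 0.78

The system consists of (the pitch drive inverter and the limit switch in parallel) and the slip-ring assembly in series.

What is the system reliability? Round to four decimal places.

Parallel (pitch drive inverter and limit switch): 1 − (1 − 0.820000)(1 − 0.920000) = 0.985600
Series ([0.985600] and slip-ring assembly): 0.985600 × 0.780000 = 0.7688

0.7688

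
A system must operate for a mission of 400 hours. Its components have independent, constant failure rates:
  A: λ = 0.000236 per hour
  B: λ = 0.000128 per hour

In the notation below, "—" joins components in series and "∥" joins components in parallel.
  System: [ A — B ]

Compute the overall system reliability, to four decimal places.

0.8645

R(A) = exp(−0.000236 × 400) = 0.909919
R(B) = exp(−0.000128 × 400) = 0.950089
Series (A and B): 0.909919 × 0.950089 = 0.8645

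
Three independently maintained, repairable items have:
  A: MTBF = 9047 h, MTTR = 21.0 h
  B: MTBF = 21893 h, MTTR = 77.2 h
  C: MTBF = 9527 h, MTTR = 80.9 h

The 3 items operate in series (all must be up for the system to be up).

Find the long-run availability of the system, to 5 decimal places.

0.98581

A(A) = MTBF/(MTBF+MTTR) = 9047/(9047+21.0) = 0.997684
A(B) = MTBF/(MTBF+MTTR) = 21893/(21893+77.2) = 0.996486
A(C) = MTBF/(MTBF+MTTR) = 9527/(9527+80.9) = 0.991580
Series availability: 0.997684 × 0.996486 × 0.991580 = 0.98581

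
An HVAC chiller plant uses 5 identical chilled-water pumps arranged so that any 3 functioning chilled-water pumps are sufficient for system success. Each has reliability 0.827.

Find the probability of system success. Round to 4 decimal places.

R = Σ_{i=3}^{5} C(5,i) p^i (1−p)^{5−i} with p = 0.827
C(5,3)·0.827^3·0.173^2 = 0.169281
C(5,4)·0.827^4·0.173^1 = 0.404611
C(5,5)·0.827^5·0.173^0 = 0.386837
Sum = 0.9607

0.9607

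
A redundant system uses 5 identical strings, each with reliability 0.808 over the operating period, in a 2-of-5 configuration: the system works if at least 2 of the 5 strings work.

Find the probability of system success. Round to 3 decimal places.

0.994

R = Σ_{i=2}^{5} C(5,i) p^i (1−p)^{5−i} with p = 0.808
C(5,2)·0.808^2·0.192^3 = 0.04621
C(5,3)·0.808^3·0.192^2 = 0.19446
C(5,4)·0.808^4·0.192^1 = 0.40918
C(5,5)·0.808^5·0.192^0 = 0.34439
Sum = 0.994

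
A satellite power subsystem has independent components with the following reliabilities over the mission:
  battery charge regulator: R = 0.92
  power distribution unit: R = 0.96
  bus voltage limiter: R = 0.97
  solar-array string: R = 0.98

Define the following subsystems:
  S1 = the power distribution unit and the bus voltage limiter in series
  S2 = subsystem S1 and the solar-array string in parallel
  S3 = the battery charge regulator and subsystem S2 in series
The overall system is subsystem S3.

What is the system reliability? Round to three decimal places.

0.919

Series (power distribution unit and bus voltage limiter): 0.96000 × 0.97000 = 0.93120
Parallel ([0.93120] and solar-array string): 1 − (1 − 0.93120)(1 − 0.98000) = 0.99862
Series (battery charge regulator and [0.99862]): 0.92000 × 0.99862 = 0.919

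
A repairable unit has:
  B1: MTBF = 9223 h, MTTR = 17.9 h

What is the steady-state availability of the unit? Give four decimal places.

0.9981

A(B1) = MTBF/(MTBF+MTTR) = 9223/(9223+17.9) = 0.9981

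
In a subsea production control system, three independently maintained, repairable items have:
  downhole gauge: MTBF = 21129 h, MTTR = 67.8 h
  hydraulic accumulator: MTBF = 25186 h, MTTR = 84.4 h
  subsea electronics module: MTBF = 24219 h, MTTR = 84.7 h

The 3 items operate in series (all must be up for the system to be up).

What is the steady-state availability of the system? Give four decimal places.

A(downhole gauge) = MTBF/(MTBF+MTTR) = 21129/(21129+67.8) = 0.996801
A(hydraulic accumulator) = MTBF/(MTBF+MTTR) = 25186/(25186+84.4) = 0.996660
A(subsea electronics module) = MTBF/(MTBF+MTTR) = 24219/(24219+84.7) = 0.996515
Series availability: 0.996801 × 0.996660 × 0.996515 = 0.9900

0.9900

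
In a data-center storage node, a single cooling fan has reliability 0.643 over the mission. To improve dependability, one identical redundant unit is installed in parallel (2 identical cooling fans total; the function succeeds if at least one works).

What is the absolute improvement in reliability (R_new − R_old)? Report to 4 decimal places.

R_before = 0.643
R_after = 1 − (1 − 0.643)^2 = 0.8726
ΔR = 0.8726 − 0.643 = 0.2296

0.2296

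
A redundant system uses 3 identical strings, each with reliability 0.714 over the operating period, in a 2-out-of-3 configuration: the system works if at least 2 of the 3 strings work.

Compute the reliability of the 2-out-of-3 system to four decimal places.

0.8014

R = Σ_{i=2}^{3} C(3,i) p^i (1−p)^{3−i} with p = 0.714
C(3,2)·0.714^2·0.286^1 = 0.437405
C(3,3)·0.714^3·0.286^0 = 0.363994
Sum = 0.8014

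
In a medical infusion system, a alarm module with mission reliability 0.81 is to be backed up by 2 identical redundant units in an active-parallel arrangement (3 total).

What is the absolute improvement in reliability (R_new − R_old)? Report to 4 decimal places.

0.1831

R_before = 0.81
R_after = 1 − (1 − 0.81)^3 = 0.9931
ΔR = 0.9931 − 0.81 = 0.1831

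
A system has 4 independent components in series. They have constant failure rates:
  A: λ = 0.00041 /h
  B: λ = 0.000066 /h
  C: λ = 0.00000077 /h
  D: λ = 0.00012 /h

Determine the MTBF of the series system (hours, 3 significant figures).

1680

Series of exponential components: λ_sys = Σ λ_i
λ_sys = 0.00041 + 0.000066 + 0.00000077 + 0.00012 = 5.9677e-04 /h
MTBF = 1 / λ_sys = 1680 h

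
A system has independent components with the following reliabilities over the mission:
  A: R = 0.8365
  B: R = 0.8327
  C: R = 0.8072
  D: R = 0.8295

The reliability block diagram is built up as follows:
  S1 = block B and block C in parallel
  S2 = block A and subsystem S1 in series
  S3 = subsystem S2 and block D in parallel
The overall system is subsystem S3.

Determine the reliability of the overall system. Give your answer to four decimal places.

Parallel (B and C): 1 − (1 − 0.832700)(1 − 0.807200) = 0.967745
Series (A and [0.967745]): 0.836500 × 0.967745 = 0.809519
Parallel ([0.809519] and D): 1 − (1 − 0.809519)(1 − 0.829500) = 0.9675

0.9675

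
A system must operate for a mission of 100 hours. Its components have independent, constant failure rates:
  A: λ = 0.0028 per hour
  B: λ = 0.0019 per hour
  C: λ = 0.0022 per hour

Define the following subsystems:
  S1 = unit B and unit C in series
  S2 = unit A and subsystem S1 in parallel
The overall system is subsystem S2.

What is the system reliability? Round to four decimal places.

0.9179

R(A) = exp(−0.0028 × 100) = 0.755784
R(B) = exp(−0.0019 × 100) = 0.826959
R(C) = exp(−0.0022 × 100) = 0.802519
Series (B and C): 0.826959 × 0.802519 = 0.663650
Parallel (A and [0.663650]): 1 − (1 − 0.755784)(1 − 0.663650) = 0.9179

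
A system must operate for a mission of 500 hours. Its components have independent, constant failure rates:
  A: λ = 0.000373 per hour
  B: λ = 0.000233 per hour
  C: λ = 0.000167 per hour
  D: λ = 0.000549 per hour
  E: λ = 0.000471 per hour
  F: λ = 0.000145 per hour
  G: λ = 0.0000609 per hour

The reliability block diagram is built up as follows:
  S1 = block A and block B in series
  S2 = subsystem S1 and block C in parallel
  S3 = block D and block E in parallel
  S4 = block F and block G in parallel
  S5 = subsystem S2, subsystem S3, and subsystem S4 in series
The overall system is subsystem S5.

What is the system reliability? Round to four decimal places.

0.9278

R(A) = exp(−0.000373 × 500) = 0.829859
R(B) = exp(−0.000233 × 500) = 0.890030
R(C) = exp(−0.000167 × 500) = 0.919891
R(D) = exp(−0.000549 × 500) = 0.759952
R(E) = exp(−0.000471 × 500) = 0.790176
R(F) = exp(−0.000145 × 500) = 0.930066
R(G) = exp(−0.0000609 × 500) = 0.970009
Series (A and B): 0.829859 × 0.890030 = 0.738599
Parallel ([0.738599] and C): 1 − (1 − 0.738599)(1 − 0.919891) = 0.979059
Parallel (D and E): 1 − (1 − 0.759952)(1 − 0.790176) = 0.949632
Parallel (F and G): 1 − (1 − 0.930066)(1 − 0.970009) = 0.997903
Series ([0.979059], [0.949632], and [0.997903]): 0.979059 × 0.949632 × 0.997903 = 0.9278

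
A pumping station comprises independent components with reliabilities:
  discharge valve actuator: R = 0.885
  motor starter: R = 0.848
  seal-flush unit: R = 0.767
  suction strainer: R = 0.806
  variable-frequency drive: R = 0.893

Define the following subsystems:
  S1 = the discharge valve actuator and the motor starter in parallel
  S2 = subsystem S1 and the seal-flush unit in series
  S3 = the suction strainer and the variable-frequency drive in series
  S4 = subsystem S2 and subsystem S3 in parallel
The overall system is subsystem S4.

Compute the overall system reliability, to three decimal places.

0.931

Parallel (discharge valve actuator and motor starter): 1 − (1 − 0.88500)(1 − 0.84800) = 0.98252
Series ([0.98252] and seal-flush unit): 0.98252 × 0.76700 = 0.75359
Series (suction strainer and variable-frequency drive): 0.80600 × 0.89300 = 0.71976
Parallel ([0.75359] and [0.71976]): 1 − (1 − 0.75359)(1 − 0.71976) = 0.931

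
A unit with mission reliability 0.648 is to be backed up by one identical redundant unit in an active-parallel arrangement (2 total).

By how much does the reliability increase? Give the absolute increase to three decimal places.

R_before = 0.648
R_after = 1 − (1 − 0.648)^2 = 0.876
ΔR = 0.876 − 0.648 = 0.228

0.228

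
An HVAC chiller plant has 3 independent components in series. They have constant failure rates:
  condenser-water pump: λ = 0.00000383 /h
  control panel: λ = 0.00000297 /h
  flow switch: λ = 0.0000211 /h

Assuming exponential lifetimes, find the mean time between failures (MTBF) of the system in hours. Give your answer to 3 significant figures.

Series of exponential components: λ_sys = Σ λ_i
λ_sys = 0.00000383 + 0.00000297 + 0.0000211 = 2.7900e-05 /h
MTBF = 1 / λ_sys = 35800 h

35800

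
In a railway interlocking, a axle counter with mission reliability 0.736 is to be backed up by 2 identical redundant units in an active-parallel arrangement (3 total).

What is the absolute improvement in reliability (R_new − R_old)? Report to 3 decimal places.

R_before = 0.736
R_after = 1 − (1 − 0.736)^3 = 0.982
ΔR = 0.982 − 0.736 = 0.246

0.246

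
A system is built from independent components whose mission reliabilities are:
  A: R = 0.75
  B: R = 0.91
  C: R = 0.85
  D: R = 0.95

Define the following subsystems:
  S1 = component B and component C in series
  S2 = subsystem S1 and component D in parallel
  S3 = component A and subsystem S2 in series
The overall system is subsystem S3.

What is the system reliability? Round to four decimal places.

Series (B and C): 0.910000 × 0.850000 = 0.773500
Parallel ([0.773500] and D): 1 − (1 − 0.773500)(1 − 0.950000) = 0.988675
Series (A and [0.988675]): 0.750000 × 0.988675 = 0.7415

0.7415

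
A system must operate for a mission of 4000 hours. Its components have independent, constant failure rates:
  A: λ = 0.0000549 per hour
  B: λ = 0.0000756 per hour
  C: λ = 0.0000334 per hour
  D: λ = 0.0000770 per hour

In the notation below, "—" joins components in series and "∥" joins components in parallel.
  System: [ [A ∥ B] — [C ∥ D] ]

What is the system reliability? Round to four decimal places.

R(A) = exp(−0.0000549 × 4000) = 0.802840
R(B) = exp(−0.0000756 × 4000) = 0.739042
R(C) = exp(−0.0000334 × 4000) = 0.874940
R(D) = exp(−0.0000770 × 4000) = 0.734915
Parallel (A and B): 1 − (1 − 0.802840)(1 − 0.739042) = 0.948550
Parallel (C and D): 1 − (1 − 0.874940)(1 − 0.734915) = 0.966848
Series ([0.948550] and [0.966848]): 0.948550 × 0.966848 = 0.9171

0.9171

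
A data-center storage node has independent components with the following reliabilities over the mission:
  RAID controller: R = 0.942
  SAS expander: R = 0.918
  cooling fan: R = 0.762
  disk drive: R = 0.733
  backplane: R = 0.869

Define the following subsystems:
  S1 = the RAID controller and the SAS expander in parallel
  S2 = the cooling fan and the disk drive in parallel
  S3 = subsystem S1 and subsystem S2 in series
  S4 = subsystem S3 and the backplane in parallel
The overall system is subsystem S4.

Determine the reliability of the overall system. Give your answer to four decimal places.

0.9911

Parallel (RAID controller and SAS expander): 1 − (1 − 0.942000)(1 − 0.918000) = 0.995244
Parallel (cooling fan and disk drive): 1 − (1 − 0.762000)(1 − 0.733000) = 0.936454
Series ([0.995244] and [0.936454]): 0.995244 × 0.936454 = 0.932000
Parallel ([0.932000] and backplane): 1 − (1 − 0.932000)(1 − 0.869000) = 0.9911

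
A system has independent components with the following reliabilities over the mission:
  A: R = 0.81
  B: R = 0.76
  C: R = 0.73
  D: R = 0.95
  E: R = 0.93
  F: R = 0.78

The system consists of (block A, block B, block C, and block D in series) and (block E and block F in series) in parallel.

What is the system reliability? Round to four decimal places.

Series (A, B, C, and D): 0.810000 × 0.760000 × 0.730000 × 0.950000 = 0.426919
Series (E and F): 0.930000 × 0.780000 = 0.725400
Parallel ([0.426919] and [0.725400]): 1 − (1 − 0.426919)(1 − 0.725400) = 0.8426

0.8426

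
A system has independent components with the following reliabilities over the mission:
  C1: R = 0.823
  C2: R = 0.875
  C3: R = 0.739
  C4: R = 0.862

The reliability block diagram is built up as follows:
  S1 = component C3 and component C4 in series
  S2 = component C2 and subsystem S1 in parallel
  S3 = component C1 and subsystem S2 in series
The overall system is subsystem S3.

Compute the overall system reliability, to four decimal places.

Series (C3 and C4): 0.739000 × 0.862000 = 0.637018
Parallel (C2 and [0.637018]): 1 − (1 − 0.875000)(1 − 0.637018) = 0.954627
Series (C1 and [0.954627]): 0.823000 × 0.954627 = 0.7857

0.7857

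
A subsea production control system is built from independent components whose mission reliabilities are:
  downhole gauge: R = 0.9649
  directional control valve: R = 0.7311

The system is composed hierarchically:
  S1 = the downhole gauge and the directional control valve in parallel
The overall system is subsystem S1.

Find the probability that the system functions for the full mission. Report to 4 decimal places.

Parallel (downhole gauge and directional control valve): 1 − (1 − 0.964900)(1 − 0.731100) = 0.9906

0.9906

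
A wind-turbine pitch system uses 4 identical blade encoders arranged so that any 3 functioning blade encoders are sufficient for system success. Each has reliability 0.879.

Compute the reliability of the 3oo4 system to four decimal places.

R = Σ_{i=3}^{4} C(4,i) p^i (1−p)^{4−i} with p = 0.879
C(4,3)·0.879^3·0.121^1 = 0.328709
C(4,4)·0.879^4·0.121^0 = 0.596974
Sum = 0.9257

0.9257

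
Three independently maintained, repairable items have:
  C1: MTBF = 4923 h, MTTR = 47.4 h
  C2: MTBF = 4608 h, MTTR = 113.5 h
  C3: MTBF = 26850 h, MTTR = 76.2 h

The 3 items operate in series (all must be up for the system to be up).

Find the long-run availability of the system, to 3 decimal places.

A(C1) = MTBF/(MTBF+MTTR) = 4923/(4923+47.4) = 0.990464
A(C2) = MTBF/(MTBF+MTTR) = 4608/(4608+113.5) = 0.975961
A(C3) = MTBF/(MTBF+MTTR) = 26850/(26850+76.2) = 0.997170
Series availability: 0.990464 × 0.975961 × 0.997170 = 0.964

0.964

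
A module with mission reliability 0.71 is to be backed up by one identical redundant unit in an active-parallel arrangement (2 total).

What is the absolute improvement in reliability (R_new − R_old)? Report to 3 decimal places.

R_before = 0.71
R_after = 1 − (1 − 0.71)^2 = 0.916
ΔR = 0.916 − 0.71 = 0.206

0.206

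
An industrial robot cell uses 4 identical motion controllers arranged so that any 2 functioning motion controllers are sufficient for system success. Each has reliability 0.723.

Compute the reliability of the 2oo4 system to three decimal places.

R = Σ_{i=2}^{4} C(4,i) p^i (1−p)^{4−i} with p = 0.723
C(4,2)·0.723^2·0.277^2 = 0.24065
C(4,3)·0.723^3·0.277^1 = 0.41875
C(4,4)·0.723^4·0.277^0 = 0.27325
Sum = 0.933

0.933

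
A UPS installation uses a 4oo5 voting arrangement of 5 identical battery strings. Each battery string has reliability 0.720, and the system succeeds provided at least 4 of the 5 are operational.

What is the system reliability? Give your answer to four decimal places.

0.5697

R = Σ_{i=4}^{5} C(5,i) p^i (1−p)^{5−i} with p = 0.720
C(5,4)·0.720^4·0.280^1 = 0.376234
C(5,5)·0.720^5·0.280^0 = 0.193492
Sum = 0.5697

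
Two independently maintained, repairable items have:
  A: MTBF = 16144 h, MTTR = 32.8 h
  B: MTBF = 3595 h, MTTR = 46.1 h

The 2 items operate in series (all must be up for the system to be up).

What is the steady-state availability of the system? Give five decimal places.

0.98534

A(A) = MTBF/(MTBF+MTTR) = 16144/(16144+32.8) = 0.997972
A(B) = MTBF/(MTBF+MTTR) = 3595/(3595+46.1) = 0.987339
Series availability: 0.997972 × 0.987339 = 0.98534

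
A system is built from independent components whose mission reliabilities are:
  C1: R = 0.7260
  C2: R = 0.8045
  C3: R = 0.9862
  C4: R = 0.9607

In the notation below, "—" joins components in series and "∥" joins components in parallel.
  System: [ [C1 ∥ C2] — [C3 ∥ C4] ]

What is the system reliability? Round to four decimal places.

Parallel (C1 and C2): 1 − (1 − 0.726000)(1 − 0.804500) = 0.946433
Parallel (C3 and C4): 1 − (1 − 0.986200)(1 − 0.960700) = 0.999458
Series ([0.946433] and [0.999458]): 0.946433 × 0.999458 = 0.9459

0.9459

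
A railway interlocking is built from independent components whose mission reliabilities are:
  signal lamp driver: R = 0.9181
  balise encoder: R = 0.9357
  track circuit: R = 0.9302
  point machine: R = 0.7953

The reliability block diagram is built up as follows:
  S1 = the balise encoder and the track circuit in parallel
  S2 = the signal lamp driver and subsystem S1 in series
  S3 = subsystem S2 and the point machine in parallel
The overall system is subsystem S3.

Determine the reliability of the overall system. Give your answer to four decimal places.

0.9824

Parallel (balise encoder and track circuit): 1 − (1 − 0.935700)(1 − 0.930200) = 0.995512
Series (signal lamp driver and [0.995512]): 0.918100 × 0.995512 = 0.913980
Parallel ([0.913980] and point machine): 1 − (1 − 0.913980)(1 − 0.795300) = 0.9824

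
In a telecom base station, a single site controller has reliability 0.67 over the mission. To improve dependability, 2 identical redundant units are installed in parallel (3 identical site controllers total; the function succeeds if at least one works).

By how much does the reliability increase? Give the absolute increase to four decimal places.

R_before = 0.67
R_after = 1 − (1 − 0.67)^3 = 0.9641
ΔR = 0.9641 − 0.67 = 0.2941

0.2941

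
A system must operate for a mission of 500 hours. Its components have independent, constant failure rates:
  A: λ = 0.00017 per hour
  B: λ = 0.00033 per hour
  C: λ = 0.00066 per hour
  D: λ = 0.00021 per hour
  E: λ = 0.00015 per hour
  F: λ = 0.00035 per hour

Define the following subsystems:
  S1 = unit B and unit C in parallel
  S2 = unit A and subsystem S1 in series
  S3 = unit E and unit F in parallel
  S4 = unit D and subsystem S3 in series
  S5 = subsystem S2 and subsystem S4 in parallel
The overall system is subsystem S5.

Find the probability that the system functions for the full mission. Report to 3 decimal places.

0.987

R(A) = exp(−0.00017 × 500) = 0.91851
R(B) = exp(−0.00033 × 500) = 0.84789
R(C) = exp(−0.00066 × 500) = 0.71892
R(D) = exp(−0.00021 × 500) = 0.90032
R(E) = exp(−0.00015 × 500) = 0.92774
R(F) = exp(−0.00035 × 500) = 0.83946
Parallel (B and C): 1 − (1 − 0.84789)(1 − 0.71892) = 0.95724
Series (A and [0.95724]): 0.91851 × 0.95724 = 0.87923
Parallel (E and F): 1 − (1 − 0.92774)(1 − 0.83946) = 0.98840
Series (D and [0.98840]): 0.90032 × 0.98840 = 0.88988
Parallel ([0.87923] and [0.88988]): 1 − (1 − 0.87923)(1 − 0.88988) = 0.987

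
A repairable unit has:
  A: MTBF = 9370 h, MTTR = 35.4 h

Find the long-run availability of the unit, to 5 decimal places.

A(A) = MTBF/(MTBF+MTTR) = 9370/(9370+35.4) = 0.99624

0.99624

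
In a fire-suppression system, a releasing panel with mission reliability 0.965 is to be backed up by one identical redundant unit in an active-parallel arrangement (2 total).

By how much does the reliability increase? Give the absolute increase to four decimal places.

0.0338

R_before = 0.965
R_after = 1 − (1 − 0.965)^2 = 0.9988
ΔR = 0.9988 − 0.965 = 0.0338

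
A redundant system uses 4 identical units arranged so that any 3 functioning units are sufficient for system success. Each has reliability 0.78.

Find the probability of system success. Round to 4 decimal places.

0.7878

R = Σ_{i=3}^{4} C(4,i) p^i (1−p)^{4−i} with p = 0.78
C(4,3)·0.78^3·0.22^1 = 0.417606
C(4,4)·0.78^4·0.22^0 = 0.370151
Sum = 0.7878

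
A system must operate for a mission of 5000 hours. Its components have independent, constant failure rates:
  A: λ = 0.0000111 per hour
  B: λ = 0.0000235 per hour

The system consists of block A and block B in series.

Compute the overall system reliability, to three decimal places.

0.841

R(A) = exp(−0.0000111 × 5000) = 0.94601
R(B) = exp(−0.0000235 × 5000) = 0.88914
Series (A and B): 0.94601 × 0.88914 = 0.841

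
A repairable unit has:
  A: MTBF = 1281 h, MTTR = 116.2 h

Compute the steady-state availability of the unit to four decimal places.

0.9168

A(A) = MTBF/(MTBF+MTTR) = 1281/(1281+116.2) = 0.9168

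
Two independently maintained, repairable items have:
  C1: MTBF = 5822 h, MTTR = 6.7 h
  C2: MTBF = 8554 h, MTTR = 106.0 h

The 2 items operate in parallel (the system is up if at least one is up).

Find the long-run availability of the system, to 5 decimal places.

0.99999

A(C1) = MTBF/(MTBF+MTTR) = 5822/(5822+6.7) = 0.998851
A(C2) = MTBF/(MTBF+MTTR) = 8554/(8554+106.0) = 0.987760
Parallel availability: 1 − (1 − 0.998851)(1 − 0.987760) = 0.99999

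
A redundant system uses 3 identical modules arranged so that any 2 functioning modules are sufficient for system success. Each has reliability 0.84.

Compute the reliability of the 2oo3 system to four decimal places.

R = Σ_{i=2}^{3} C(3,i) p^i (1−p)^{3−i} with p = 0.84
C(3,2)·0.84^2·0.16^1 = 0.338688
C(3,3)·0.84^3·0.16^0 = 0.592704
Sum = 0.9314

0.9314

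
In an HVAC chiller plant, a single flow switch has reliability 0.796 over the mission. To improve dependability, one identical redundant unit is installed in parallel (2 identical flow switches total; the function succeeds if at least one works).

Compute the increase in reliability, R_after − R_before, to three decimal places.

0.162

R_before = 0.796
R_after = 1 − (1 − 0.796)^2 = 0.958
ΔR = 0.958 − 0.796 = 0.162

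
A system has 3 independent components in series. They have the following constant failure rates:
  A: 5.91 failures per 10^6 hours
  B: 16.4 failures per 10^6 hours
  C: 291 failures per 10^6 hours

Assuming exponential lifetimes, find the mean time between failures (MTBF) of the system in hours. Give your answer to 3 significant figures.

Series of exponential components: λ_sys = Σ λ_i
λ_sys = 0.00000591 + 0.0000164 + 0.000291 = 3.1331e-04 /h
MTBF = 1 / λ_sys = 3190 h

3190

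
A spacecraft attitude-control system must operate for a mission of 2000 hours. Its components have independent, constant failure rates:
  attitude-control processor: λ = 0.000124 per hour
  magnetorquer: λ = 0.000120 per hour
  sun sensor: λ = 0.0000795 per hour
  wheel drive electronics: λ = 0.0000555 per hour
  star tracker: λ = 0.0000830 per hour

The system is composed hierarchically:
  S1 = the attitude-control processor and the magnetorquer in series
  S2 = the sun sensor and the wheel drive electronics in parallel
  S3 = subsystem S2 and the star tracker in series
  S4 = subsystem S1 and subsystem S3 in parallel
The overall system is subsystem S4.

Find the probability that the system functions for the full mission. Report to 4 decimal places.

R(attitude-control processor) = exp(−0.000124 × 2000) = 0.780360
R(magnetorquer) = exp(−0.000120 × 2000) = 0.786628
R(sun sensor) = exp(−0.0000795 × 2000) = 0.852996
R(wheel drive electronics) = exp(−0.0000555 × 2000) = 0.894939
R(star tracker) = exp(−0.0000830 × 2000) = 0.847046
Series (attitude-control processor and magnetorquer): 0.780360 × 0.786628 = 0.613853
Parallel (sun sensor and wheel drive electronics): 1 − (1 − 0.852996)(1 − 0.894939) = 0.984556
Series ([0.984556] and star tracker): 0.984556 × 0.847046 = 0.833964
Parallel ([0.613853] and [0.833964]): 1 − (1 − 0.613853)(1 − 0.833964) = 0.9359

0.9359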